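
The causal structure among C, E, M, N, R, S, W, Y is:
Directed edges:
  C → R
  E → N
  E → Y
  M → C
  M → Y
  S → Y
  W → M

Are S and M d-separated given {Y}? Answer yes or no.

No — S and M are d-connected given {Y}.

Bayes-Ball from S | {Y} reaches {C,E,M,N,R,W}.
M ∈ reach(S|{Y}) ⇒ S ⊥̸ M | {Y}.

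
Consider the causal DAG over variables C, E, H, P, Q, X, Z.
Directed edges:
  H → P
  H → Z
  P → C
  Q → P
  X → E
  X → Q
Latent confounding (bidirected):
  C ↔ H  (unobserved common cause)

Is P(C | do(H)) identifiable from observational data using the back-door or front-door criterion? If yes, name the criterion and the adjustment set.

P(C|do(H)): frontdoor, adjust for {P}.

desc(H)\{H}={C,P,Z}; candidates ⊆ {E,Q,X}.
H↔C: latent back-door arc(s) into H.
size 0: {}; under {} H still reaches {C} ∋ C.
size 1: {E}, {Q}, {X}; under {E} H still reaches {C} ∋ C.
size 2: {E,Q}, {E,X}, {Q,X}; under {E,Q} H still reaches {C} ∋ C.
H↔C cannot be blocked by any observed set — no back-door set.
{P}: (i) intercepts every directed H→C path; (ii) no back-door H→{P}; (iii) {H} blocks every back-door {P}→C. Front-door holds.
P(C|do(H)) = Σ_{P} P(P|H) Σ_{H'} P(C|P,H')P(H').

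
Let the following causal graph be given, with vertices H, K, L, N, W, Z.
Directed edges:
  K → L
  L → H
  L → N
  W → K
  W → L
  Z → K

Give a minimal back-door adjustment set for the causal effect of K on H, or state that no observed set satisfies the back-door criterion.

desc(K)\{K}={H,L,N}; candidates ⊆ {W,Z}.
size 0: {}; under {} K still reaches {H,L,N,W,Z} ∋ H.
{W}: K⊥H given {W} in G with K→· removed — back-door holds.

K→H: minimal back-door set {W}.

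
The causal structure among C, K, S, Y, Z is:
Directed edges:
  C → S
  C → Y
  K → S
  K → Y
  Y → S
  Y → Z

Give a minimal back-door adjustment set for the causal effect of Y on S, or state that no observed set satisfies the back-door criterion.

desc(Y)\{Y}={S,Z}; candidates ⊆ {C,K}.
size 0: {}; under {} Y still reaches {C,K,S} ∋ S.
size 1: {C}, {K}; under {C} Y still reaches {K,S} ∋ S.
{C,K}: Y⊥S given {C,K} in G with Y→· removed — back-door holds.

Y→S: minimal back-door set {C, K}.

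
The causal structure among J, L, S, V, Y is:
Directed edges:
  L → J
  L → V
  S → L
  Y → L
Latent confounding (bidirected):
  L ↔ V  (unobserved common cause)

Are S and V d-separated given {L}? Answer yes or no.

No — S and V are d-connected given {L}.

Bayes-Ball from S | {L} reaches {V,Y}.
V ∈ reach(S|{L}) ⇒ S ⊥̸ V | {L}.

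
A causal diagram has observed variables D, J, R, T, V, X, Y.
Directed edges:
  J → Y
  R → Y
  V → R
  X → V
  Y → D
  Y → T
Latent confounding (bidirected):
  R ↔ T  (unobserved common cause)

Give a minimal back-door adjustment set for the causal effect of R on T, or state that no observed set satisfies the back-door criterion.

desc(R)\{R}={D,T,Y}; candidates ⊆ {J,V,X}.
R↔T: latent back-door arc(s) into R.
size 0: {}; under {} R still reaches {T,V,X} ∋ T.
size 1: {J}, {V}, {X}; under {J} R still reaches {T,V,X} ∋ T.
size 2: {J,V}, {J,X}, {V,X}; under {J,V} R still reaches {T} ∋ T.
R↔T cannot be blocked by any observed set — no back-door set.

R→T: no observed back-door set.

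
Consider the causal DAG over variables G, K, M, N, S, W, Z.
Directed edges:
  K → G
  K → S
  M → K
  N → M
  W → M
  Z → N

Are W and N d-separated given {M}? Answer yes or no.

Bayes-Ball from W | {M} reaches {N,Z}.
N ∈ reach(W|{M}) ⇒ W ⊥̸ N | {M}.

No — W and N are d-connected given {M}.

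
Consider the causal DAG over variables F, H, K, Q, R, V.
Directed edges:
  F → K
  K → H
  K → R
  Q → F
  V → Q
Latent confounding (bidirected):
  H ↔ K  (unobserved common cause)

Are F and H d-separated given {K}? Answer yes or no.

Bayes-Ball from F | {K} reaches {H,Q,V}.
H ∈ reach(F|{K}) ⇒ F ⊥̸ H | {K}.

No — F and H are d-connected given {K}.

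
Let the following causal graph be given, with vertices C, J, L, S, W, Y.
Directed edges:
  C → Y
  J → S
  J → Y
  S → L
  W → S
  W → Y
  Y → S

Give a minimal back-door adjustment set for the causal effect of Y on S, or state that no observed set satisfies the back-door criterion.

desc(Y)\{Y}={L,S}; candidates ⊆ {C,J,W}.
size 0: {}; under {} Y still reaches {C,J,L,S,W} ∋ S.
size 1: {C}, {J}, {W}; under {C} Y still reaches {J,L,S,W} ∋ S.
{J,W}: Y⊥S given {J,W} in G with Y→· removed — back-door holds.

Y→S: minimal back-door set {J, W}.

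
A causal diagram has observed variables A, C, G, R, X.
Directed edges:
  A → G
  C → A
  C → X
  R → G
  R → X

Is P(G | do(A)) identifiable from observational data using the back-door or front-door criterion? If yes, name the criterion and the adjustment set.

P(G|do(A)): backdoor, adjust for ∅.

desc(A)\{A}={G}; candidates ⊆ {C,R,X}.
∅: A⊥G given ∅ in G with A→· removed — back-door holds.
P(G|do(A)) = P(G|A) — no adjustment needed.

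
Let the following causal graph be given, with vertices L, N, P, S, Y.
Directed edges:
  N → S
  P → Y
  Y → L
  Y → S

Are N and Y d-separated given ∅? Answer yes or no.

Yes — N ⊥ Y | ∅.

Bayes-Ball from N | ∅ reaches {S}.
Y ∉ reach(N|∅) ⇒ N ⊥ Y | ∅.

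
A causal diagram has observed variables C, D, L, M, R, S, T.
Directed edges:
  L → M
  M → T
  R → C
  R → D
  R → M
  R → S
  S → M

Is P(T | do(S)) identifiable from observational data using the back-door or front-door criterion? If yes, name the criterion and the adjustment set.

desc(S)\{S}={M,T}; candidates ⊆ {C,D,L,R}.
size 0: {}; under {} S still reaches {C,D,M,R,T} ∋ T.
{R}: S⊥T given {R} in G with S→· removed — back-door holds.
P(T|do(S)) = Σ_{R} P(T|S,R)·P(R).

P(T|do(S)): backdoor, adjust for {R}.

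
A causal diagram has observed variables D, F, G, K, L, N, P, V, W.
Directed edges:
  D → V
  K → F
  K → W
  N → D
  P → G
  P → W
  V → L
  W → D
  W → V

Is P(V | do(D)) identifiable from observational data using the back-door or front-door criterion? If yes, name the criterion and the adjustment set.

P(V|do(D)): backdoor, adjust for {W}.

desc(D)\{D}={L,V}; candidates ⊆ {F,G,K,N,P,W}.
size 0: {}; under {} D still reaches {F,G,K,L,N,P,V,W} ∋ V.
{W}: D⊥V given {W} in G with D→· removed — back-door holds.
P(V|do(D)) = Σ_{W} P(V|D,W)·P(W).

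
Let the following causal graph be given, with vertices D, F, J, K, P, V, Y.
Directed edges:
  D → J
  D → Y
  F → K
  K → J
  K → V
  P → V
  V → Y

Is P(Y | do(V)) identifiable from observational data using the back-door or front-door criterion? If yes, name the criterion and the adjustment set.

P(Y|do(V)): backdoor, adjust for ∅.

desc(V)\{V}={Y}; candidates ⊆ {D,F,J,K,P}.
∅: V⊥Y given ∅ in G with V→· removed — back-door holds.
P(Y|do(V)) = P(Y|V) — no adjustment needed.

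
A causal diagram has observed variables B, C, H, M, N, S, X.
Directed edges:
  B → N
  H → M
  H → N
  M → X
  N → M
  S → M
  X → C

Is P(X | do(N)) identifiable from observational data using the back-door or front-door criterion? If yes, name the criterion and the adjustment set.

P(X|do(N)): backdoor, adjust for {H}.

desc(N)\{N}={C,M,X}; candidates ⊆ {B,H,S}.
size 0: {}; under {} N still reaches {B,C,H,M,X} ∋ X.
{H}: N⊥X given {H} in G with N→· removed — back-door holds.
P(X|do(N)) = Σ_{H} P(X|N,H)·P(H).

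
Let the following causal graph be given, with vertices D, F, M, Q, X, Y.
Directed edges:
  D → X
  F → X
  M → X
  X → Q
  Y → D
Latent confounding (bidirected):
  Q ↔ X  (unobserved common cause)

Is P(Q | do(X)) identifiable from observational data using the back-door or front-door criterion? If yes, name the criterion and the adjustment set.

desc(X)\{X}={Q}; candidates ⊆ {D,F,M,Y}.
X↔Q: latent back-door arc(s) into X.
size 0: {}; under {} X still reaches {D,F,M,Q,Y} ∋ Q.
size 1: {D}, {F}, {M} …(+1); under {D} X still reaches {F,M,Q} ∋ Q.
size 2: {D,F}, {D,M}, {D,Y} …(+3); under {D,F} X still reaches {M,Q} ∋ Q.
X↔Q cannot be blocked by any observed set — no back-door set.
No mediator lies on a directed X→…→Q path.
Neither criterion identifies P(Q|do(X)) in this graph.

P(Q|do(X)): not identifiable (no BD/FD set).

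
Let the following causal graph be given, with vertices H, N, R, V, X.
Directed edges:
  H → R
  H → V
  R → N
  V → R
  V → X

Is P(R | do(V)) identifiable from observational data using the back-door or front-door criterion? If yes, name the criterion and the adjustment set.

P(R|do(V)): backdoor, adjust for {H}.

desc(V)\{V}={N,R,X}; candidates ⊆ {H}.
size 0: {}; under {} V still reaches {H,N,R} ∋ R.
{H}: V⊥R given {H} in G with V→· removed — back-door holds.
P(R|do(V)) = Σ_{H} P(R|V,H)·P(H).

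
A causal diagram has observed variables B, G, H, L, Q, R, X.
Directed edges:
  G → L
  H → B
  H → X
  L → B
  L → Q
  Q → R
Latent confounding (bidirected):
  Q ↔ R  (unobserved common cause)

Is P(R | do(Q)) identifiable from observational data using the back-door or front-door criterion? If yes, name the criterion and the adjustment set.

P(R|do(Q)): not identifiable (no BD/FD set).

desc(Q)\{Q}={R}; candidates ⊆ {B,G,H,L,X}.
Q↔R: latent back-door arc(s) into Q.
size 0: {}; under {} Q still reaches {B,G,L,R} ∋ R.
size 1: {B}, {G}, {H} …(+2); under {B} Q still reaches {G,H,L,R,X} ∋ R.
size 2: {B,G}, {B,H}, {B,L} …(+7); under {B,G} Q still reaches {H,L,R,X} ∋ R.
Q↔R cannot be blocked by any observed set — no back-door set.
No mediator lies on a directed Q→…→R path.
Neither criterion identifies P(R|do(Q)) in this graph.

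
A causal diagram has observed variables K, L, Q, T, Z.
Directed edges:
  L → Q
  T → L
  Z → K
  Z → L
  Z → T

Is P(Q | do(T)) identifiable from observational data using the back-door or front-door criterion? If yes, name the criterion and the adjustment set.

P(Q|do(T)): backdoor, adjust for {Z}.

desc(T)\{T}={L,Q}; candidates ⊆ {K,Z}.
size 0: {}; under {} T still reaches {K,L,Q,Z} ∋ Q.
{Z}: T⊥Q given {Z} in G with T→· removed — back-door holds.
P(Q|do(T)) = Σ_{Z} P(Q|T,Z)·P(Z).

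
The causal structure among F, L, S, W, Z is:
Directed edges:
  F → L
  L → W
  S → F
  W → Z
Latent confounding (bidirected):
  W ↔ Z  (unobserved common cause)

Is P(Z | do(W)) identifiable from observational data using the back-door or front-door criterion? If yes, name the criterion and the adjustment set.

P(Z|do(W)): not identifiable (no BD/FD set).

desc(W)\{W}={Z}; candidates ⊆ {F,L,S}.
W↔Z: latent back-door arc(s) into W.
size 0: {}; under {} W still reaches {F,L,S,Z} ∋ Z.
size 1: {F}, {L}, {S}; under {F} W still reaches {L,Z} ∋ Z.
size 2: {F,L}, {F,S}, {L,S}; under {F,L} W still reaches {Z} ∋ Z.
W↔Z cannot be blocked by any observed set — no back-door set.
No mediator lies on a directed W→…→Z path.
Neither criterion identifies P(Z|do(W)) in this graph.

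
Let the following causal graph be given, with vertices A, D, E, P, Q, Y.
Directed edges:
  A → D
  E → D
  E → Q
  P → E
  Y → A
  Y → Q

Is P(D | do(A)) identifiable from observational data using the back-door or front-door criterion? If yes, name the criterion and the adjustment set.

desc(A)\{A}={D}; candidates ⊆ {E,P,Q,Y}.
∅: A⊥D given ∅ in G with A→· removed — back-door holds.
P(D|do(A)) = P(D|A) — no adjustment needed.

P(D|do(A)): backdoor, adjust for ∅.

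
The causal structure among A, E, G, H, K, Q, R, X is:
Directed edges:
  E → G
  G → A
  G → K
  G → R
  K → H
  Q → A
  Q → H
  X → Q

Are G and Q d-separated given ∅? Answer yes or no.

Bayes-Ball from G | ∅ reaches {A,E,H,K,R}.
Q ∉ reach(G|∅) ⇒ G ⊥ Q | ∅.

Yes — G ⊥ Q | ∅.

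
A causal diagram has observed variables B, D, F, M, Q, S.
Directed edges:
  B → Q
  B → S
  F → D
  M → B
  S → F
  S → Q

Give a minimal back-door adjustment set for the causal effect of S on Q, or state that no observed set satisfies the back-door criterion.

S→Q: minimal back-door set {B}.

desc(S)\{S}={D,F,Q}; candidates ⊆ {B,M}.
size 0: {}; under {} S still reaches {B,M,Q} ∋ Q.
{B}: S⊥Q given {B} in G with S→· removed — back-door holds.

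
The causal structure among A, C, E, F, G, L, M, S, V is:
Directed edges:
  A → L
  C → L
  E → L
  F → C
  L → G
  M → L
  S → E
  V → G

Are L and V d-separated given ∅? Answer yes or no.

Yes — L ⊥ V | ∅.

Bayes-Ball from L | ∅ reaches {A,C,E,F,G,M,S}.
V ∉ reach(L|∅) ⇒ L ⊥ V | ∅.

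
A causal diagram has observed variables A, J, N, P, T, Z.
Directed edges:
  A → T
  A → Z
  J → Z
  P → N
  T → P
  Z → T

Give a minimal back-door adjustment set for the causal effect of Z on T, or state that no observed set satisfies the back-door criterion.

desc(Z)\{Z}={N,P,T}; candidates ⊆ {A,J}.
size 0: {}; under {} Z still reaches {A,J,N,P,T} ∋ T.
{A}: Z⊥T given {A} in G with Z→· removed — back-door holds.

Z→T: minimal back-door set {A}.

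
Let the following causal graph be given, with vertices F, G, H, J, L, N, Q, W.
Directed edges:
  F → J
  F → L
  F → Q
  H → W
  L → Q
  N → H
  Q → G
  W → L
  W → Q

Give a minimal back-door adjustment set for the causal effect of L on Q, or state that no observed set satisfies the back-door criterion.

L→Q: minimal back-door set {F, W}.

desc(L)\{L}={G,Q}; candidates ⊆ {F,H,J,N,W}.
size 0: {}; under {} L still reaches {F,G,H,J,N,Q,W} ∋ Q.
size 1: {F}, {H}, {J} …(+2); under {F} L still reaches {G,H,N,Q,W} ∋ Q.
{F,W}: L⊥Q given {F,W} in G with L→· removed — back-door holds.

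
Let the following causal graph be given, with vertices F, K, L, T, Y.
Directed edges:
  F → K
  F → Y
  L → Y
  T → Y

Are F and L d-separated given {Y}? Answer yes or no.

Bayes-Ball from F | {Y} reaches {K,L,T}.
L ∈ reach(F|{Y}) ⇒ F ⊥̸ L | {Y}.

No — F and L are d-connected given {Y}.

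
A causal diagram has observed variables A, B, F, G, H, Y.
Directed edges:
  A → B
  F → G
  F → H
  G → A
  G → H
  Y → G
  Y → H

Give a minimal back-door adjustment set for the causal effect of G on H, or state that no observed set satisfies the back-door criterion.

desc(G)\{G}={A,B,H}; candidates ⊆ {F,Y}.
size 0: {}; under {} G still reaches {F,H,Y} ∋ H.
size 1: {F}, {Y}; under {F} G still reaches {H,Y} ∋ H.
{F,Y}: G⊥H given {F,Y} in G with G→· removed — back-door holds.

G→H: minimal back-door set {F, Y}.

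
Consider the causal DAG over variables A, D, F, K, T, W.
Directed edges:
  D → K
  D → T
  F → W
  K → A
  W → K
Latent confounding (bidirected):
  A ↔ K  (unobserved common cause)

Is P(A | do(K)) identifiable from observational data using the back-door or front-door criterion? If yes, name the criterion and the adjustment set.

P(A|do(K)): not identifiable (no BD/FD set).

desc(K)\{K}={A}; candidates ⊆ {D,F,T,W}.
K↔A: latent back-door arc(s) into K.
size 0: {}; under {} K still reaches {A,D,F,T,W} ∋ A.
size 1: {D}, {F}, {T} …(+1); under {D} K still reaches {A,F,W} ∋ A.
size 2: {D,F}, {D,T}, {D,W} …(+3); under {D,F} K still reaches {A,W} ∋ A.
K↔A cannot be blocked by any observed set — no back-door set.
No mediator lies on a directed K→…→A path.
Neither criterion identifies P(A|do(K)) in this graph.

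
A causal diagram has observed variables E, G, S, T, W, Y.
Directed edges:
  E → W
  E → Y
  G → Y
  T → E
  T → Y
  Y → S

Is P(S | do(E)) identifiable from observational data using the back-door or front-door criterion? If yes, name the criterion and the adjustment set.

desc(E)\{E}={S,W,Y}; candidates ⊆ {G,T}.
size 0: {}; under {} E still reaches {S,T,Y} ∋ S.
{T}: E⊥S given {T} in G with E→· removed — back-door holds.
P(S|do(E)) = Σ_{T} P(S|E,T)·P(T).

P(S|do(E)): backdoor, adjust for {T}.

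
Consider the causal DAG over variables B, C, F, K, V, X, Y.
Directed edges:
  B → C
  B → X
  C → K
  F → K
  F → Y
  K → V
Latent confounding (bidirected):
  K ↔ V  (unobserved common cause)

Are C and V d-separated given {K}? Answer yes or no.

Bayes-Ball from C | {K} reaches {B,F,V,X,Y}.
V ∈ reach(C|{K}) ⇒ C ⊥̸ V | {K}.

No — C and V are d-connected given {K}.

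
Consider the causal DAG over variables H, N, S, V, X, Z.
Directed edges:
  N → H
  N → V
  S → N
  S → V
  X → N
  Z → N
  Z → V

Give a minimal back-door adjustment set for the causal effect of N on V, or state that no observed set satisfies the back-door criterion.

N→V: minimal back-door set {S, Z}.

desc(N)\{N}={H,V}; candidates ⊆ {S,X,Z}.
size 0: {}; under {} N still reaches {S,V,X,Z} ∋ V.
size 1: {S}, {X}, {Z}; under {S} N still reaches {V,X,Z} ∋ V.
{S,Z}: N⊥V given {S,Z} in G with N→· removed — back-door holds.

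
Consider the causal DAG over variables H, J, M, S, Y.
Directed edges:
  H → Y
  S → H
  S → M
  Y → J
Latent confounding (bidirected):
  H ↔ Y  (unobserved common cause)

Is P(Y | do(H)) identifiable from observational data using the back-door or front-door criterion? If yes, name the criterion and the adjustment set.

P(Y|do(H)): not identifiable (no BD/FD set).

desc(H)\{H}={J,Y}; candidates ⊆ {M,S}.
H↔Y: latent back-door arc(s) into H.
size 0: {}; under {} H still reaches {J,M,S,Y} ∋ Y.
size 1: {M}, {S}; under {M} H still reaches {J,S,Y} ∋ Y.
size 2: {M,S}; under {M,S} H still reaches {J,Y} ∋ Y.
H↔Y cannot be blocked by any observed set — no back-door set.
No mediator lies on a directed H→…→Y path.
Neither criterion identifies P(Y|do(H)) in this graph.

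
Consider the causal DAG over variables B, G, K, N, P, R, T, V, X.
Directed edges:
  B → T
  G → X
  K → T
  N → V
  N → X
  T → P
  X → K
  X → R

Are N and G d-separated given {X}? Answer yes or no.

No — N and G are d-connected given {X}.

Bayes-Ball from N | {X} reaches {G,V}.
G ∈ reach(N|{X}) ⇒ N ⊥̸ G | {X}.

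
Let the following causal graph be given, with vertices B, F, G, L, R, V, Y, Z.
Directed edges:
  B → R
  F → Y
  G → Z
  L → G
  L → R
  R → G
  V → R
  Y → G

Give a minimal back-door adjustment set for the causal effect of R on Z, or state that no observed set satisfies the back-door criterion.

R→Z: minimal back-door set {L}.

desc(R)\{R}={G,Z}; candidates ⊆ {B,F,L,V,Y}.
size 0: {}; under {} R still reaches {B,G,L,V,Z} ∋ Z.
{L}: R⊥Z given {L} in G with R→· removed — back-door holds.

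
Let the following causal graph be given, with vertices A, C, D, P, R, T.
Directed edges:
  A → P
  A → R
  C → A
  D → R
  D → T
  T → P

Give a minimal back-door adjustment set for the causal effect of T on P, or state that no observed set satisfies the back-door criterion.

desc(T)\{T}={P}; candidates ⊆ {A,C,D,R}.
∅: T⊥P given ∅ in G with T→· removed — back-door holds.

T→P: minimal back-door set ∅.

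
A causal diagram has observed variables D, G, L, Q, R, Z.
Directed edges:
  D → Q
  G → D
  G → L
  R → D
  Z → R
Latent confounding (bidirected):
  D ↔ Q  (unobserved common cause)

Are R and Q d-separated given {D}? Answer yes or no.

No — R and Q are d-connected given {D}.

Bayes-Ball from R | {D} reaches {G,L,Q,Z}.
Q ∈ reach(R|{D}) ⇒ R ⊥̸ Q | {D}.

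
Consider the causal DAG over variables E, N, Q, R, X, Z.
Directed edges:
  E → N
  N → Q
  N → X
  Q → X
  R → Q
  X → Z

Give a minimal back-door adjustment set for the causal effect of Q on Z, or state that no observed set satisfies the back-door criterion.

Q→Z: minimal back-door set {N}.

desc(Q)\{Q}={X,Z}; candidates ⊆ {E,N,R}.
size 0: {}; under {} Q still reaches {E,N,R,X,Z} ∋ Z.
{N}: Q⊥Z given {N} in G with Q→· removed — back-door holds.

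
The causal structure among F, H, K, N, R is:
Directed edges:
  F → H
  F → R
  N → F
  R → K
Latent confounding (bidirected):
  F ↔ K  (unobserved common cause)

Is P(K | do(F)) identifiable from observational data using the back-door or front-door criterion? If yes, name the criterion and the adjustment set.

P(K|do(F)): frontdoor, adjust for {R}.

desc(F)\{F}={H,K,R}; candidates ⊆ {N}.
F↔K: latent back-door arc(s) into F.
size 0: {}; under {} F still reaches {K,N} ∋ K.
size 1: {N}; under {N} F still reaches {K} ∋ K.
F↔K cannot be blocked by any observed set — no back-door set.
{R}: (i) intercepts every directed F→K path; (ii) no back-door F→{R}; (iii) {F} blocks every back-door {R}→K. Front-door holds.
P(K|do(F)) = Σ_{R} P(R|F) Σ_{F'} P(K|R,F')P(F').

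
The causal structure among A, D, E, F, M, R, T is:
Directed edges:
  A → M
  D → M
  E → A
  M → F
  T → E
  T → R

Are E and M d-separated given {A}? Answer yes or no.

Bayes-Ball from E | {A} reaches {R,T}.
M ∉ reach(E|{A}) ⇒ E ⊥ M | {A}.

Yes — E ⊥ M | {A}.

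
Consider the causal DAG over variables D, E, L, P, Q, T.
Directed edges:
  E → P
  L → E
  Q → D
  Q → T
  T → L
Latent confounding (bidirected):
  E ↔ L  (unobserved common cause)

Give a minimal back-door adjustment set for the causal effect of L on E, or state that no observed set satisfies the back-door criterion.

L→E: no observed back-door set.

desc(L)\{L}={E,P}; candidates ⊆ {D,Q,T}.
L↔E: latent back-door arc(s) into L.
size 0: {}; under {} L still reaches {D,E,P,Q,T} ∋ E.
size 1: {D}, {Q}, {T}; under {D} L still reaches {E,P,Q,T} ∋ E.
size 2: {D,Q}, {D,T}, {Q,T}; under {D,Q} L still reaches {E,P,T} ∋ E.
L↔E cannot be blocked by any observed set — no back-door set.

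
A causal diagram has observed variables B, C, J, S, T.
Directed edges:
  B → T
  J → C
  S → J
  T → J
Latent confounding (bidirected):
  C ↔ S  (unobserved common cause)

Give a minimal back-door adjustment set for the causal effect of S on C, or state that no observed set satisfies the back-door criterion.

S→C: no observed back-door set.

desc(S)\{S}={C,J}; candidates ⊆ {B,T}.
S↔C: latent back-door arc(s) into S.
size 0: {}; under {} S still reaches {C} ∋ C.
size 1: {B}, {T}; under {B} S still reaches {C} ∋ C.
size 2: {B,T}; under {B,T} S still reaches {C} ∋ C.
S↔C cannot be blocked by any observed set — no back-door set.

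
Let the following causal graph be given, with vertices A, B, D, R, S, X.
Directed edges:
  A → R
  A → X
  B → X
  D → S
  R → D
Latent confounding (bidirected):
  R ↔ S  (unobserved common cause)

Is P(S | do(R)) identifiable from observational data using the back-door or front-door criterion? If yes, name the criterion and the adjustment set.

desc(R)\{R}={D,S}; candidates ⊆ {A,B,X}.
R↔S: latent back-door arc(s) into R.
size 0: {}; under {} R still reaches {A,S,X} ∋ S.
size 1: {A}, {B}, {X}; under {A} R still reaches {S} ∋ S.
size 2: {A,B}, {A,X}, {B,X}; under {A,B} R still reaches {S} ∋ S.
R↔S cannot be blocked by any observed set — no back-door set.
{D}: (i) intercepts every directed R→S path; (ii) no back-door R→{D}; (iii) {R} blocks every back-door {D}→S. Front-door holds.
P(S|do(R)) = Σ_{D} P(D|R) Σ_{R'} P(S|D,R')P(R').

P(S|do(R)): frontdoor, adjust for {D}.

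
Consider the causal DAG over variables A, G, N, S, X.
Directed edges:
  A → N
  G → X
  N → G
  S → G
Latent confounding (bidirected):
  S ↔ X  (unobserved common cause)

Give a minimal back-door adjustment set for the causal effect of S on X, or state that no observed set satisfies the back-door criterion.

S→X: no observed back-door set.

desc(S)\{S}={G,X}; candidates ⊆ {A,N}.
S↔X: latent back-door arc(s) into S.
size 0: {}; under {} S still reaches {X} ∋ X.
size 1: {A}, {N}; under {A} S still reaches {X} ∋ X.
size 2: {A,N}; under {A,N} S still reaches {X} ∋ X.
S↔X cannot be blocked by any observed set — no back-door set.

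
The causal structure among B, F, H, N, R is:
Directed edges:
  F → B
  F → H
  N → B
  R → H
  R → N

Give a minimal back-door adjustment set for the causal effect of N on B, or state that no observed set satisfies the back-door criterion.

N→B: minimal back-door set ∅.

desc(N)\{N}={B}; candidates ⊆ {F,H,R}.
∅: N⊥B given ∅ in G with N→· removed — back-door holds.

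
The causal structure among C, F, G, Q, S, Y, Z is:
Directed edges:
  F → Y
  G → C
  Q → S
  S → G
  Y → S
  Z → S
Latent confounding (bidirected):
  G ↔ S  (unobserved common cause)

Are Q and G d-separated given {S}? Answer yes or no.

No — Q and G are d-connected given {S}.

Bayes-Ball from Q | {S} reaches {C,F,G,Y,Z}.
G ∈ reach(Q|{S}) ⇒ Q ⊥̸ G | {S}.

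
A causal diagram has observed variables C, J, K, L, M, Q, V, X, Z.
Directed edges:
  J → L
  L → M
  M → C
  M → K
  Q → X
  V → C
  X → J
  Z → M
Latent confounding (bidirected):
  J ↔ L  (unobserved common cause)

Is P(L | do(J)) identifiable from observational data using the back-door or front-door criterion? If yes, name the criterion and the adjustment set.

desc(J)\{J}={C,K,L,M}; candidates ⊆ {Q,V,X,Z}.
J↔L: latent back-door arc(s) into J.
size 0: {}; under {} J still reaches {C,K,L,M,Q,X} ∋ L.
size 1: {Q}, {V}, {X} …(+1); under {Q} J still reaches {C,K,L,M,X} ∋ L.
size 2: {Q,V}, {Q,X}, {Q,Z} …(+3); under {Q,V} J still reaches {C,K,L,M,X} ∋ L.
J↔L cannot be blocked by any observed set — no back-door set.
No mediator lies on a directed J→…→L path.
Neither criterion identifies P(L|do(J)) in this graph.

P(L|do(J)): not identifiable (no BD/FD set).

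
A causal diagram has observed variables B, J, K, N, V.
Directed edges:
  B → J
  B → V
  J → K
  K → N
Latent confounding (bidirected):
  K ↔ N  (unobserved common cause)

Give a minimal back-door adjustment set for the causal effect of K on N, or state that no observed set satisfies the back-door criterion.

desc(K)\{K}={N}; candidates ⊆ {B,J,V}.
K↔N: latent back-door arc(s) into K.
size 0: {}; under {} K still reaches {B,J,N,V} ∋ N.
size 1: {B}, {J}, {V}; under {B} K still reaches {J,N} ∋ N.
size 2: {B,J}, {B,V}, {J,V}; under {B,J} K still reaches {N} ∋ N.
K↔N cannot be blocked by any observed set — no back-door set.

K→N: no observed back-door set.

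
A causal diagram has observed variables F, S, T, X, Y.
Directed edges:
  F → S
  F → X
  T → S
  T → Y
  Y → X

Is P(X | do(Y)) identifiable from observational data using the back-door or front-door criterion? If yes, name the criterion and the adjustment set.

desc(Y)\{Y}={X}; candidates ⊆ {F,S,T}.
∅: Y⊥X given ∅ in G with Y→· removed — back-door holds.
P(X|do(Y)) = P(X|Y) — no adjustment needed.

P(X|do(Y)): backdoor, adjust for ∅.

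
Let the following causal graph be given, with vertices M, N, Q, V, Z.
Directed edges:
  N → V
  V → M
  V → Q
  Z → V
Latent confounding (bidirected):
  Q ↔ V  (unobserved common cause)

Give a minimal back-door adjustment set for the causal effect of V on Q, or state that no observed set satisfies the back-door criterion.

desc(V)\{V}={M,Q}; candidates ⊆ {N,Z}.
V↔Q: latent back-door arc(s) into V.
size 0: {}; under {} V still reaches {N,Q,Z} ∋ Q.
size 1: {N}, {Z}; under {N} V still reaches {Q,Z} ∋ Q.
size 2: {N,Z}; under {N,Z} V still reaches {Q} ∋ Q.
V↔Q cannot be blocked by any observed set — no back-door set.

V→Q: no observed back-door set.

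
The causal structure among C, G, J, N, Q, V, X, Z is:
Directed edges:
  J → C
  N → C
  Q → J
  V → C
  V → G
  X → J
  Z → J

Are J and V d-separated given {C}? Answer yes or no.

Bayes-Ball from J | {C} reaches {G,N,Q,V,X,Z}.
V ∈ reach(J|{C}) ⇒ J ⊥̸ V | {C}.

No — J and V are d-connected given {C}.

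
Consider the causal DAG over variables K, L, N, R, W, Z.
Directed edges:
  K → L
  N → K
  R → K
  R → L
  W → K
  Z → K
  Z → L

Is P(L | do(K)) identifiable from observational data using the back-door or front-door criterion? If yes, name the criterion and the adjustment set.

desc(K)\{K}={L}; candidates ⊆ {N,R,W,Z}.
size 0: {}; under {} K still reaches {L,N,R,W,Z} ∋ L.
size 1: {N}, {R}, {W} …(+1); under {N} K still reaches {L,R,W,Z} ∋ L.
{R,Z}: K⊥L given {R,Z} in G with K→· removed — back-door holds.
P(L|do(K)) = Σ_{R,Z} P(L|K,R,Z)·P(R,Z).

P(L|do(K)): backdoor, adjust for {R, Z}.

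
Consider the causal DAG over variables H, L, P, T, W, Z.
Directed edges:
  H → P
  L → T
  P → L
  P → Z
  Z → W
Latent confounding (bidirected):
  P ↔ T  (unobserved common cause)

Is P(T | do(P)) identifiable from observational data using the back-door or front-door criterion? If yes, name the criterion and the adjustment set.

desc(P)\{P}={L,T,W,Z}; candidates ⊆ {H}.
P↔T: latent back-door arc(s) into P.
size 0: {}; under {} P still reaches {H,T} ∋ T.
size 1: {H}; under {H} P still reaches {T} ∋ T.
P↔T cannot be blocked by any observed set — no back-door set.
{L}: (i) intercepts every directed P→T path; (ii) no back-door P→{L}; (iii) {P} blocks every back-door {L}→T. Front-door holds.
P(T|do(P)) = Σ_{L} P(L|P) Σ_{P'} P(T|L,P')P(P').

P(T|do(P)): frontdoor, adjust for {L}.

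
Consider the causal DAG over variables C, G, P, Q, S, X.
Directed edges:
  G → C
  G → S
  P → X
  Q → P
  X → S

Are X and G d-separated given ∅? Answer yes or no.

Yes — X ⊥ G | ∅.

Bayes-Ball from X | ∅ reaches {P,Q,S}.
G ∉ reach(X|∅) ⇒ X ⊥ G | ∅.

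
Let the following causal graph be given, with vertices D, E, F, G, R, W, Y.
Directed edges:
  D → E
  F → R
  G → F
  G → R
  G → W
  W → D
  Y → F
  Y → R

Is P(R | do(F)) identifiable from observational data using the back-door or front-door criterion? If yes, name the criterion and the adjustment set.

P(R|do(F)): backdoor, adjust for {G, Y}.

desc(F)\{F}={R}; candidates ⊆ {D,E,G,W,Y}.
size 0: {}; under {} F still reaches {D,E,G,R,W,Y} ∋ R.
size 1: {D}, {E}, {G} …(+2); under {D} F still reaches {G,R,W,Y} ∋ R.
{G,Y}: F⊥R given {G,Y} in G with F→· removed — back-door holds.
P(R|do(F)) = Σ_{G,Y} P(R|F,G,Y)·P(G,Y).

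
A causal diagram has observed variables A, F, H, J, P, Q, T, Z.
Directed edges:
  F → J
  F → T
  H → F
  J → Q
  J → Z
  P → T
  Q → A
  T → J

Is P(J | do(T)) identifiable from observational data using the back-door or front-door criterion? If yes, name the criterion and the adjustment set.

desc(T)\{T}={A,J,Q,Z}; candidates ⊆ {F,H,P}.
size 0: {}; under {} T still reaches {A,F,H,J,P,Q,Z} ∋ J.
{F}: T⊥J given {F} in G with T→· removed — back-door holds.
P(J|do(T)) = Σ_{F} P(J|T,F)·P(F).

P(J|do(T)): backdoor, adjust for {F}.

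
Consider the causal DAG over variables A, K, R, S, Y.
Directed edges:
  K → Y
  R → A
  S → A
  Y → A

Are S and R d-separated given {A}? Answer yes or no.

Bayes-Ball from S | {A} reaches {K,R,Y}.
R ∈ reach(S|{A}) ⇒ S ⊥̸ R | {A}.

No — S and R are d-connected given {A}.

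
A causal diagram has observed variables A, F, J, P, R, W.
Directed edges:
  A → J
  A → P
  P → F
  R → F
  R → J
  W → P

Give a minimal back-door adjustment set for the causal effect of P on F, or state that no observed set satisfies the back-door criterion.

desc(P)\{P}={F}; candidates ⊆ {A,J,R,W}.
∅: P⊥F given ∅ in G with P→· removed — back-door holds.

P→F: minimal back-door set ∅.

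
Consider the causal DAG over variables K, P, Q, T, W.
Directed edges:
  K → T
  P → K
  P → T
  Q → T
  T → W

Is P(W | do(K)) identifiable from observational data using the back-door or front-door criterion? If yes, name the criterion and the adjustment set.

desc(K)\{K}={T,W}; candidates ⊆ {P,Q}.
size 0: {}; under {} K still reaches {P,T,W} ∋ W.
{P}: K⊥W given {P} in G with K→· removed — back-door holds.
P(W|do(K)) = Σ_{P} P(W|K,P)·P(P).

P(W|do(K)): backdoor, adjust for {P}.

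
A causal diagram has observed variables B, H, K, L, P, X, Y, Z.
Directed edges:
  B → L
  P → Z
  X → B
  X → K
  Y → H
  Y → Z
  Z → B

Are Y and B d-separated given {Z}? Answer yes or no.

Bayes-Ball from Y | {Z} reaches {H,P}.
B ∉ reach(Y|{Z}) ⇒ Y ⊥ B | {Z}.

Yes — Y ⊥ B | {Z}.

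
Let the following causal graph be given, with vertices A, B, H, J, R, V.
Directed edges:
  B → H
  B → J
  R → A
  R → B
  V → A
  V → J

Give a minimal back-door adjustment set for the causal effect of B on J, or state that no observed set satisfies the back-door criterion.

desc(B)\{B}={H,J}; candidates ⊆ {A,R,V}.
∅: B⊥J given ∅ in G with B→· removed — back-door holds.

B→J: minimal back-door set ∅.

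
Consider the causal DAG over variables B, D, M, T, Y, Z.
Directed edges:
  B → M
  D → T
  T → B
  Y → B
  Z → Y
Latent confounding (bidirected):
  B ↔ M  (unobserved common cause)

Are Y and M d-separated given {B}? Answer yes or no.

No — Y and M are d-connected given {B}.

Bayes-Ball from Y | {B} reaches {D,M,T,Z}.
M ∈ reach(Y|{B}) ⇒ Y ⊥̸ M | {B}.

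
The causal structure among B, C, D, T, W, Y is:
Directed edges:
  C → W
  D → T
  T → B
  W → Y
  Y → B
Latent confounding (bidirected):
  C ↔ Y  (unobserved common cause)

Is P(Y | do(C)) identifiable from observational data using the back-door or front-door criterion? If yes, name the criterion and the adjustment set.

P(Y|do(C)): frontdoor, adjust for {W}.

desc(C)\{C}={B,W,Y}; candidates ⊆ {D,T}.
C↔Y: latent back-door arc(s) into C.
size 0: {}; under {} C still reaches {B,Y} ∋ Y.
size 1: {D}, {T}; under {D} C still reaches {B,Y} ∋ Y.
size 2: {D,T}; under {D,T} C still reaches {B,Y} ∋ Y.
C↔Y cannot be blocked by any observed set — no back-door set.
{W}: (i) intercepts every directed C→Y path; (ii) no back-door C→{W}; (iii) {C} blocks every back-door {W}→Y. Front-door holds.
P(Y|do(C)) = Σ_{W} P(W|C) Σ_{C'} P(Y|W,C')P(C').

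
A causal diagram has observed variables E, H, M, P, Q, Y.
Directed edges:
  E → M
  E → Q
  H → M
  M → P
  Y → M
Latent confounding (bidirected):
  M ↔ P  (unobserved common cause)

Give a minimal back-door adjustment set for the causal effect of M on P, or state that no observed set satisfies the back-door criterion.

desc(M)\{M}={P}; candidates ⊆ {E,H,Q,Y}.
M↔P: latent back-door arc(s) into M.
size 0: {}; under {} M still reaches {E,H,P,Q,Y} ∋ P.
size 1: {E}, {H}, {Q} …(+1); under {E} M still reaches {H,P,Y} ∋ P.
size 2: {E,H}, {E,Q}, {E,Y} …(+3); under {E,H} M still reaches {P,Y} ∋ P.
M↔P cannot be blocked by any observed set — no back-door set.

M→P: no observed back-door set.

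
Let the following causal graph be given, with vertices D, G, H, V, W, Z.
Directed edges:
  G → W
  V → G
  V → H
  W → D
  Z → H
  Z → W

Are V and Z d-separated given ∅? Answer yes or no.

Bayes-Ball from V | ∅ reaches {D,G,H,W}.
Z ∉ reach(V|∅) ⇒ V ⊥ Z | ∅.

Yes — V ⊥ Z | ∅.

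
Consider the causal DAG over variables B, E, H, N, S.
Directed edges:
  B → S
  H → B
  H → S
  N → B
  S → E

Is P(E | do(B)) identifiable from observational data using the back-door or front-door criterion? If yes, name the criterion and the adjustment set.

desc(B)\{B}={E,S}; candidates ⊆ {H,N}.
size 0: {}; under {} B still reaches {E,H,N,S} ∋ E.
{H}: B⊥E given {H} in G with B→· removed — back-door holds.
P(E|do(B)) = Σ_{H} P(E|B,H)·P(H).

P(E|do(B)): backdoor, adjust for {H}.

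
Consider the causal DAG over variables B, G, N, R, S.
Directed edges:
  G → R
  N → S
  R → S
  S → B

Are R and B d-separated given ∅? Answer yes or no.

No — R and B are d-connected given ∅.

Bayes-Ball from R | ∅ reaches {B,G,S}.
B ∈ reach(R|∅) ⇒ R ⊥̸ B | ∅.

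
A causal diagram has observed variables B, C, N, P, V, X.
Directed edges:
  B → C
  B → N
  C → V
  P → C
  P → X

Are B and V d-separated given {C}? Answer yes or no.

Bayes-Ball from B | {C} reaches {N,P,X}.
V ∉ reach(B|{C}) ⇒ B ⊥ V | {C}.

Yes — B ⊥ V | {C}.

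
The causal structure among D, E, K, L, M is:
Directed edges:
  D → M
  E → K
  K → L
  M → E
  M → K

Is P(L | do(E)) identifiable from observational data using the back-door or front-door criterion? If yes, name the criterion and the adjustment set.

P(L|do(E)): backdoor, adjust for {M}.

desc(E)\{E}={K,L}; candidates ⊆ {D,M}.
size 0: {}; under {} E still reaches {D,K,L,M} ∋ L.
{M}: E⊥L given {M} in G with E→· removed — back-door holds.
P(L|do(E)) = Σ_{M} P(L|E,M)·P(M).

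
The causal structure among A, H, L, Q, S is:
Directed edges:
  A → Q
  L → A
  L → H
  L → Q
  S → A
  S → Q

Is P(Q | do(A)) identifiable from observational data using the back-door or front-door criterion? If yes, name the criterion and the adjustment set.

P(Q|do(A)): backdoor, adjust for {L, S}.

desc(A)\{A}={Q}; candidates ⊆ {H,L,S}.
size 0: {}; under {} A still reaches {H,L,Q,S} ∋ Q.
size 1: {H}, {L}, {S}; under {H} A still reaches {L,Q,S} ∋ Q.
{L,S}: A⊥Q given {L,S} in G with A→· removed — back-door holds.
P(Q|do(A)) = Σ_{L,S} P(Q|A,L,S)·P(L,S).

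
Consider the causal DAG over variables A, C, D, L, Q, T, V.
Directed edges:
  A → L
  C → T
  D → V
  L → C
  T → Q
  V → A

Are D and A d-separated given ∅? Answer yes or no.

No — D and A are d-connected given ∅.

Bayes-Ball from D | ∅ reaches {A,C,L,Q,T,V}.
A ∈ reach(D|∅) ⇒ D ⊥̸ A | ∅.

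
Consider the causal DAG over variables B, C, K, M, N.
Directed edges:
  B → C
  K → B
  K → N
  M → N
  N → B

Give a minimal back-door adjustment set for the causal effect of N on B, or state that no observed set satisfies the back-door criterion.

desc(N)\{N}={B,C}; candidates ⊆ {K,M}.
size 0: {}; under {} N still reaches {B,C,K,M} ∋ B.
{K}: N⊥B given {K} in G with N→· removed — back-door holds.

N→B: minimal back-door set {K}.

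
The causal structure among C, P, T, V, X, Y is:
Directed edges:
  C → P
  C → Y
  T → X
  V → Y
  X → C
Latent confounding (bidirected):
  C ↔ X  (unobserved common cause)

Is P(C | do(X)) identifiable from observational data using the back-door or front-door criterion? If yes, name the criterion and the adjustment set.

desc(X)\{X}={C,P,Y}; candidates ⊆ {T,V}.
X↔C: latent back-door arc(s) into X.
size 0: {}; under {} X still reaches {C,P,T,Y} ∋ C.
size 1: {T}, {V}; under {T} X still reaches {C,P,Y} ∋ C.
size 2: {T,V}; under {T,V} X still reaches {C,P,Y} ∋ C.
X↔C cannot be blocked by any observed set — no back-door set.
No mediator lies on a directed X→…→C path.
Neither criterion identifies P(C|do(X)) in this graph.

P(C|do(X)): not identifiable (no BD/FD set).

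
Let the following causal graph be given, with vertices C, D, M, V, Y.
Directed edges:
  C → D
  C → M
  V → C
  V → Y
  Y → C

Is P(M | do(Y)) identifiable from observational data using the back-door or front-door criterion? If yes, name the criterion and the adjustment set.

desc(Y)\{Y}={C,D,M}; candidates ⊆ {V}.
size 0: {}; under {} Y still reaches {C,D,M,V} ∋ M.
{V}: Y⊥M given {V} in G with Y→· removed — back-door holds.
P(M|do(Y)) = Σ_{V} P(M|Y,V)·P(V).

P(M|do(Y)): backdoor, adjust for {V}.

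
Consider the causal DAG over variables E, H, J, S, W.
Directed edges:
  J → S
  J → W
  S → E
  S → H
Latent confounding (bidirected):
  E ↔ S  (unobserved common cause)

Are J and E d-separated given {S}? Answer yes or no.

Bayes-Ball from J | {S} reaches {E,W}.
E ∈ reach(J|{S}) ⇒ J ⊥̸ E | {S}.

No — J and E are d-connected given {S}.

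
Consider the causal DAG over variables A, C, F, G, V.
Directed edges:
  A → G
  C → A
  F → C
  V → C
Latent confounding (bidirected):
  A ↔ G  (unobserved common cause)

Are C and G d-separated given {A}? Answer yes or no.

Bayes-Ball from C | {A} reaches {F,G,V}.
G ∈ reach(C|{A}) ⇒ C ⊥̸ G | {A}.

No — C and G are d-connected given {A}.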